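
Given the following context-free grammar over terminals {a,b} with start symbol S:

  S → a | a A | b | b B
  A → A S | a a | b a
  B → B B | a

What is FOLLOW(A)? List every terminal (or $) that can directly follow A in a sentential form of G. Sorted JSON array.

FIRST iteration:
[1]
  A via A→a a: +{a}
  A via A→b a: +{b}
  B via B→a: +{a}
  S via S→a: +{a}
  S via S→b: +{b}
  FIRST[S]={a,b}  FIRST[A]={a,b}  FIRST[B]={a}
[2] — fixpoint
  FIRST[S]={a,b}  FIRST[A]={a,b}  FIRST[B]={a}

FOLLOW sets:
FOLLOW(S) := {$}
round 1:
  A→A S: FOLLOW(A) ⊇ FIRST(S) = {a,b}; new: +{a,b}
  A→A S: FOLLOW(S) ⊇ FOLLOW(A) ⊇ {a,b}; new: +{a,b}
  B→B B: FOLLOW(B) ⊇ FIRST(B) = {a}; new: +{a}
  S→a A: FOLLOW(A) ⊇ FOLLOW(S) ⊇ {$,a,b}; new: +{$}
  S→b B: FOLLOW(B) ⊇ FOLLOW(S) ⊇ {$,a,b}; new: +{$,b}
  FOLLOW[S]={$,a,b}  FOLLOW[A]={$,a,b}  FOLLOW[B]={$,a,b}
round 2: (stable)
  FOLLOW[S]={$,a,b}  FOLLOW[A]={$,a,b}  FOLLOW[B]={$,a,b}

FOLLOW(A) = ["$", "a", "b"]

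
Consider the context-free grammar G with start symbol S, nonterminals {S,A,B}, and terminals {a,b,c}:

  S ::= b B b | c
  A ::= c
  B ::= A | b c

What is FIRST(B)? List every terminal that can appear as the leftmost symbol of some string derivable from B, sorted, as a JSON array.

FIRST sets, iterate to fixpoint:
round 1:
  A via A→c: +{c}
  B via B→A: +{c}
  B via B→b c: +{b}
  S via S→b B b: +{b}
  S via S→c: +{c}
  S: {b,c}  A: {c}  B: {b,c}
round 2: (stable)
  S: {b,c}  A: {c}  B: {b,c}

FIRST(B) = ["b", "c"]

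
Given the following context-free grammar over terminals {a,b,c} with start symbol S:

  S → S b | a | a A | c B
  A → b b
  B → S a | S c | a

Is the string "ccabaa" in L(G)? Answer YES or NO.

Convert to CNF:
  S -> S T0 | T1 A | T2 B | a
  A -> T0 T0
  B -> S T1 | S T2 | a
  T0 -> b
  T1 -> a
  T2 -> c

CYK table (by increasing span):
  T[0,0] 'c' = {T2}  orig:{}
  T[1,1] 'c' = {T2}  orig:{}
  T[2,2] 'a' = {B,S,T1}  orig:{B,S}
  T[3,3] 'b' = {T0}  orig:{}
  T[4,4] 'a' = {B,S,T1}  orig:{B,S}
  T[5,5] 'a' = {B,S,T1}  orig:{B,S}
  T[0,1] 'cc' = ∅
  T[1,2] 'ca' = {S}
  T[2,3] 'ab' = {S}
  T[3,4] 'ba' = ∅
  T[4,5] 'aa' = {B}
  T[0,2] 'cca' = ∅
  T[1,3] 'cab' = {S}
  T[2,4] 'aba' = {B}
  T[3,5] 'baa' = ∅
  T[0,3] 'ccab' = ∅
  T[1,4] 'caba' = {B,S}
  T[2,5] 'abaa' = ∅
  T[0,4] 'ccaba' = {S}
  T[1,5] 'cabaa' = {B}
  T[0,5] 'ccabaa' = {B,S}

S ∈ T[0,5] ⇒ YES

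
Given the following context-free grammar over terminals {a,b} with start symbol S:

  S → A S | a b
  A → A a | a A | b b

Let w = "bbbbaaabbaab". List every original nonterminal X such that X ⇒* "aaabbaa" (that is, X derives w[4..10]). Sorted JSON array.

Convert to CNF:
  S -> A S | T0 T1
  A -> A T0 | T0 A | T1 T1
  T0 -> a
  T1 -> b

Fill CYK table bottom-up (cells [i..j] with 4 ≤ i ≤ j ≤ 10 only):
  T[4,4] 'a' = {T0}  orig:{}
  T[5,5] 'a' = {T0}  orig:{}
  T[6,6] 'a' = {T0}  orig:{}
  T[7,7] 'b' = {T1}  orig:{}
  T[8,8] 'b' = {T1}  orig:{}
  T[9,9] 'a' = {T0}  orig:{}
  T[10,10] 'a' = {T0}  orig:{}
  T[4,5] 'aa' = ∅
  T[5,6] 'aa' = ∅
  T[6,7] 'ab' = {S}
  T[7,8] 'bb' = {A}
  T[8,9] 'ba' = ∅
  T[9,10] 'aa' = ∅
  T[4,6] 'aaa' = ∅
  T[5,7] 'aab' = ∅
  T[6,8] 'abb' = {A}
  T[7,9] 'bba' = {A}
  T[8,10] 'baa' = ∅
  T[4,7] 'aaab' = ∅
  T[5,8] 'aabb' = {A}
  T[6,9] 'abba' = {A}
  T[7,10] 'bbaa' = {A}
  T[4,8] 'aaabb' = {A}
  T[5,9] 'aabba' = {A}
  T[6,10] 'abbaa' = {A}
  T[4,9] 'aaabba' = {A}
  T[5,10] 'aabbaa' = {A}
  T[4,10] 'aaabbaa' = {A}

Original NTs in T[4,10] deriving "aaabbaa": ["A"]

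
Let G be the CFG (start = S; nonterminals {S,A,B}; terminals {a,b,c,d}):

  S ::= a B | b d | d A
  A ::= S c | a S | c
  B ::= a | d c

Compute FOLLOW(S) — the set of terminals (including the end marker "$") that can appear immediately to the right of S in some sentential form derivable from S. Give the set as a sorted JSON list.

Compute FIRST by fixpoint:
iter 1:
  A via A→a S: +{a}
  A via A→c: +{c}
  B via B→a: +{a}
  B via B→d c: +{d}
  S via S→a B: +{a}
  S via S→b d: +{b}
  S via S→d A: +{d}
  FIRST(S)={a,b,d}  FIRST(A)={a,c}  FIRST(B)={a,d}
iter 2:
  A via A→S c: +{b,d}
  FIRST(S)={a,b,d}  FIRST(A)={a,b,c,d}  FIRST(B)={a,d}
iter 3: — fixpoint
  FIRST(S)={a,b,d}  FIRST(A)={a,b,c,d}  FIRST(B)={a,d}

FOLLOW iteration:
initialize: $ ∈ FOLLOW(S)
iter 1:
  A→S c: FOLLOW(S) ⊇ FIRST(c) = {c}; new: +{c}
  S→a B: FOLLOW(B) ⊇ FOLLOW(S) ⊇ {$,c}; new: +{$,c}
  S→d A: FOLLOW(A) ⊇ FOLLOW(S) ⊇ {$,c}; new: +{$,c}
  FOLLOW[S]={$,c}  FOLLOW[A]={$,c}  FOLLOW[B]={$,c}
iter 2: — fixpoint
  FOLLOW[S]={$,c}  FOLLOW[A]={$,c}  FOLLOW[B]={$,c}

FOLLOW(S) = ["$", "c"]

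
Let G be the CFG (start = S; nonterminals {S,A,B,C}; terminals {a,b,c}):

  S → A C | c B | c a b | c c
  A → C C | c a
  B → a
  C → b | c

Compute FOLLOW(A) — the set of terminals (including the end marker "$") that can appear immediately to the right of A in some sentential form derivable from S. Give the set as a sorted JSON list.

FIRST iteration:
[1]
  A via A→c a: +{c}
  B via B→a: +{a}
  C via C→b: +{b}
  C via C→c: +{c}
  S via S→A C: +{c}
  FIRST[S]={c}  FIRST[A]={c}  FIRST[B]={a}  FIRST[C]={b,c}
[2]
  A via A→C C: +{b}
  S via S→A C: +{b}
  FIRST[S]={b,c}  FIRST[A]={b,c}  FIRST[B]={a}  FIRST[C]={b,c}
[3] — fixpoint
  FIRST[S]={b,c}  FIRST[A]={b,c}  FIRST[B]={a}  FIRST[C]={b,c}

FOLLOW sets:
FOLLOW(S) := {$}
iter 1:
  A→C C: FOLLOW(C) ⊇ FIRST(C) = {b,c}; new: +{b,c}
  S→A C: FOLLOW(A) ⊇ FIRST(C) = {b,c}; new: +{b,c}
  S→A C: FOLLOW(C) ⊇ FOLLOW(S) ⊇ {$}; new: +{$}
  S→c B: FOLLOW(B) ⊇ FOLLOW(S) ⊇ {$}; new: +{$}
  S: {$}  A: {b,c}  B: {$}  C: {$,b,c}
iter 2: done
  S: {$}  A: {b,c}  B: {$}  C: {$,b,c}

FOLLOW(A) = ["b", "c"]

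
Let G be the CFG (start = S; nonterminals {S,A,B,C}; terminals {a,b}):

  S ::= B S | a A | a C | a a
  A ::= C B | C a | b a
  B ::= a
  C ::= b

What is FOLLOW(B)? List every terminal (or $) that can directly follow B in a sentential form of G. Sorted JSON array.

FIRST sets, iterate to fixpoint:
[1]
  A via A→b a: +{b}
  B via B→a: +{a}
  C via C→b: +{b}
  S via S→B S: +{a}
  FIRST[S]={a}  FIRST[A]={b}  FIRST[B]={a}  FIRST[C]={b}
[2] — fixpoint
  FIRST[S]={a}  FIRST[A]={b}  FIRST[B]={a}  FIRST[C]={b}

FOLLOW sets:
FOLLOW(S) := {$}
iter 1:
  A→C B: FOLLOW(C) ⊇ FIRST(B) = {a}; new: +{a}
  S→B S: FOLLOW(B) ⊇ FIRST(S) = {a}; new: +{a}
  S→a A: FOLLOW(A) ⊇ FOLLOW(S) ⊇ {$}; new: +{$}
  S→a C: FOLLOW(C) ⊇ FOLLOW(S) ⊇ {$}; new: +{$}
  S: {$}  A: {$}  B: {a}  C: {$,a}
iter 2:
  A→C B: FOLLOW(B) ⊇ FOLLOW(A) ⊇ {$}; new: +{$}
  S: {$}  A: {$}  B: {$,a}  C: {$,a}
iter 3: — fixpoint
  S: {$}  A: {$}  B: {$,a}  C: {$,a}

FOLLOW(B) = ["$", "a"]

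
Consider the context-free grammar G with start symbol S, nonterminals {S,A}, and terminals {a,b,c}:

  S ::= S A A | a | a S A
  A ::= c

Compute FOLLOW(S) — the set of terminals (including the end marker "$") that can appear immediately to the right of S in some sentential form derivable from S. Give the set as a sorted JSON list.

Compute FIRST by fixpoint:
[1]
  A via A→c: +{c}
  S via S→a: +{a}
  FIRST(S)={a}  FIRST(A)={c}
[2] (no change)
  FIRST(S)={a}  FIRST(A)={c}

Compute FOLLOW by fixpoint:
seed FOLLOW(S) with $
round 1:
  S→S A A: FOLLOW(S) ⊇ FIRST(A) = {c}; new: +{c}
  S→S A A: FOLLOW(A) ⊇ FIRST(A) = {c}; new: +{c}
  S→S A A: FOLLOW(A) ⊇ FOLLOW(S) ⊇ {$,c}; new: +{$}
  S: {$,c}  A: {$,c}
round 2: — fixpoint
  S: {$,c}  A: {$,c}

FOLLOW(S) = ["$", "c"]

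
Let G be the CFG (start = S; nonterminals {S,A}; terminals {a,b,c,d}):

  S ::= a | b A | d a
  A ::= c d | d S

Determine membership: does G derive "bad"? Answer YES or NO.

CNF form of G:
  S -> T1 T3 | T2 A | a
  A -> T0 T1 | T1 S
  T0 -> c
  T1 -> d
  T2 -> b
  T3 -> a

Fill CYK table bottom-up:
  cell(0,0) b: {T2}  orig:{}
  cell(1,1) a: {S,T3}  orig:{S}
  cell(2,2) d: {T1}  orig:{}
  cell(0,1) ba: ∅
  cell(1,2) ad: ∅
  cell(0,2) bad: ∅

S ∉ T[0,2] ⇒ NO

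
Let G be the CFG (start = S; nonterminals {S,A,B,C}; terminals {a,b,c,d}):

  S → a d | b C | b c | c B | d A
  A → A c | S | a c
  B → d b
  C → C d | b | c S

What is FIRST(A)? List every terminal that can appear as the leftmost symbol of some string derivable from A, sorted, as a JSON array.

FIRST iteration:
[1]
  A via A→a c: +{a}
  B via B→d b: +{d}
  C via C→b: +{b}
  C via C→c S: +{c}
  S via S→a d: +{a}
  S via S→b C: +{b}
  S via S→c B: +{c}
  S via S→d A: +{d}
  FIRST(S)={a,b,c,d}  FIRST(A)={a}  FIRST(B)={d}  FIRST(C)={b,c}
[2]
  A via A→S: +{b,c,d}
  FIRST(S)={a,b,c,d}  FIRST(A)={a,b,c,d}  FIRST(B)={d}  FIRST(C)={b,c}
[3] (no change)
  FIRST(S)={a,b,c,d}  FIRST(A)={a,b,c,d}  FIRST(B)={d}  FIRST(C)={b,c}

FIRST(A) = ["a", "b", "c", "d"]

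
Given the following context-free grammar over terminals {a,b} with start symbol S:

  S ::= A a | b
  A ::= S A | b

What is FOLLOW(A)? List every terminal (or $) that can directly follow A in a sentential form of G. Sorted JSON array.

FIRST iteration:
iter 1:
  A via A→b: +{b}
  S via S→A a: +{b}
  FIRST(S)={b}  FIRST(A)={b}
iter 2: done
  FIRST(S)={b}  FIRST(A)={b}

Compute FOLLOW by fixpoint:
FOLLOW(S) := {$}
iter 1:
  A→S A: FOLLOW(S) ⊇ FIRST(A) = {b}; new: +{b}
  S→A a: FOLLOW(A) ⊇ FIRST(a) = {a}; new: +{a}
  FOLLOW(S)={$,b}  FOLLOW(A)={a}
iter 2: — fixpoint
  FOLLOW(S)={$,b}  FOLLOW(A)={a}

FOLLOW(A) = ["a"]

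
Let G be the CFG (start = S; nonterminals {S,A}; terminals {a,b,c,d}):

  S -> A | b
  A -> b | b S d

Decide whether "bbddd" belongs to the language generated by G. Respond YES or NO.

Convert to CNF:
  S -> T0 X3 | b
  A -> T0 X2 | b
  T0 -> b
  T1 -> d
  X2 -> S T1
  X3 -> S T1

CYK fill:
  T[0,0] 'b' = {A,S,T0}  orig:{A,S}
  T[1,1] 'b' = {A,S,T0}  orig:{A,S}
  T[2,2] 'd' = {T1}  orig:{}
  T[3,3] 'd' = {T1}  orig:{}
  T[4,4] 'd' = {T1}  orig:{}
  T[0,1] 'bb' = ∅
  T[1,2] 'bd' = {X2,X3}  orig:{}
  T[2,3] 'dd' = ∅
  T[3,4] 'dd' = ∅
  T[0,2] 'bbd' = {A,S}
  T[1,3] 'bdd' = ∅
  T[2,4] 'ddd' = ∅
  T[0,3] 'bbdd' = {X2,X3}  orig:{}
  T[1,4] 'bddd' = ∅
  T[0,4] 'bbddd' = ∅

S ∉ T[0,4] ⇒ NO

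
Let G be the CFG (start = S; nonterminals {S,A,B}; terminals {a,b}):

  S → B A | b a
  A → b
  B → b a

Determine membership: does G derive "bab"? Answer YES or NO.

CNF form of G:
  S -> B A | T0 T1
  A -> b
  B -> T0 T1
  T0 -> b
  T1 -> a

Fill CYK table bottom-up:
  cell(0,0) b: {A,T0}  orig:{A}
  cell(1,1) a: {T1}  orig:{}
  cell(2,2) b: {A,T0}  orig:{A}
  cell(0,1) ba: {B,S}
  cell(1,2) ab: ∅
  cell(0,2) bab: {S}

S ∈ T[0,2] ⇒ YES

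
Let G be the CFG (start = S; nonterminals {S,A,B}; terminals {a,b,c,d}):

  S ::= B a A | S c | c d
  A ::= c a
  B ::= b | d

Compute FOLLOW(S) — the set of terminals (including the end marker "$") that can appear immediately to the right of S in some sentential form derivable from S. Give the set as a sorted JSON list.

Compute FIRST by fixpoint:
pass 1:
  A via A→c a: +{c}
  B via B→b: +{b}
  B via B→d: +{d}
  S via S→B a A: +{b,d}
  S via S→c d: +{c}
  FIRST(S)={b,c,d}  FIRST(A)={c}  FIRST(B)={b,d}
pass 2: (no change)
  FIRST(S)={b,c,d}  FIRST(A)={c}  FIRST(B)={b,d}

Compute FOLLOW by fixpoint:
FOLLOW(S) := {$}
[1]
  S→B a A: FOLLOW(B) ⊇ FIRST(a) = {a}; new: +{a}
  S→B a A: FOLLOW(A) ⊇ FOLLOW(S) ⊇ {$}; new: +{$}
  S→S c: FOLLOW(S) ⊇ FIRST(c) = {c}; new: +{c}
  S: {$,c}  A: {$}  B: {a}
[2]
  S→B a A: FOLLOW(A) ⊇ FOLLOW(S) ⊇ {$,c}; new: +{c}
  S: {$,c}  A: {$,c}  B: {a}
[3] (no change)
  S: {$,c}  A: {$,c}  B: {a}

FOLLOW(S) = ["$", "c"]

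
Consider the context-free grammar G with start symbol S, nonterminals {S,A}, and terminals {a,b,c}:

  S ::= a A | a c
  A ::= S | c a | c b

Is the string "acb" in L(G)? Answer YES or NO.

Convert to CNF:
  S -> T0 A | T0 T1
  A -> T0 A | T0 T1 | T1 T0 | T1 T2
  T0 -> a
  T1 -> c
  T2 -> b

CYK table (by increasing span):
  T[0,0] 'a' = {T0}  orig:{}
  T[1,1] 'c' = {T1}  orig:{}
  T[2,2] 'b' = {T2}  orig:{}
  T[0,1] 'ac' = {A,S}
  T[1,2] 'cb' = {A}
  T[0,2] 'acb' = {A,S}

S ∈ T[0,2] ⇒ YES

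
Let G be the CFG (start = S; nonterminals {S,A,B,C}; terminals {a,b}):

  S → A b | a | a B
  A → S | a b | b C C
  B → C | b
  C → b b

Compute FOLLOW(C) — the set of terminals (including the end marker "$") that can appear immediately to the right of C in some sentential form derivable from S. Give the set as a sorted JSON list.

FIRST sets, iterate to fixpoint:
pass 1:
  A via A→a b: +{a}
  A via A→b C C: +{b}
  B via B→b: +{b}
  C via C→b b: +{b}
  S via S→A b: +{a,b}
  FIRST(S)={a,b}  FIRST(A)={a,b}  FIRST(B)={b}  FIRST(C)={b}
pass 2: done
  FIRST(S)={a,b}  FIRST(A)={a,b}  FIRST(B)={b}  FIRST(C)={b}

FOLLOW sets:
FOLLOW(S) := {$}
round 1:
  A→b C C: FOLLOW(C) ⊇ FIRST(C) = {b}; new: +{b}
  S→A b: FOLLOW(A) ⊇ FIRST(b) = {b}; new: +{b}
  S→a B: FOLLOW(B) ⊇ FOLLOW(S) ⊇ {$}; new: +{$}
  FOLLOW[S]={$}  FOLLOW[A]={b}  FOLLOW[B]={$}  FOLLOW[C]={b}
round 2:
  A→S: FOLLOW(S) ⊇ FOLLOW(A) ⊇ {b}; new: +{b}
  B→C: FOLLOW(C) ⊇ FOLLOW(B) ⊇ {$}; new: +{$}
  S→a B: FOLLOW(B) ⊇ FOLLOW(S) ⊇ {$,b}; new: +{b}
  FOLLOW[S]={$,b}  FOLLOW[A]={b}  FOLLOW[B]={$,b}  FOLLOW[C]={$,b}
round 3: done
  FOLLOW[S]={$,b}  FOLLOW[A]={b}  FOLLOW[B]={$,b}  FOLLOW[C]={$,b}

FOLLOW(C) = ["$", "b"]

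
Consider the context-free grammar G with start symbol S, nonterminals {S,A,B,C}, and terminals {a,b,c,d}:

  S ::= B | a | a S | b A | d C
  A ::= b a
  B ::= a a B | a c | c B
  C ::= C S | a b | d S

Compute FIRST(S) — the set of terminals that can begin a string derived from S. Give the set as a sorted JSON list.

Compute FIRST by fixpoint:
[1]
  A via A→b a: +{b}
  B via B→a a B: +{a}
  B via B→c B: +{c}
  C via C→a b: +{a}
  C via C→d S: +{d}
  S via S→B: +{a,c}
  S via S→b A: +{b}
  S via S→d C: +{d}
  S: {a,b,c,d}  A: {b}  B: {a,c}  C: {a,d}
[2] — fixpoint
  S: {a,b,c,d}  A: {b}  B: {a,c}  C: {a,d}

FIRST(S) = ["a", "b", "c", "d"]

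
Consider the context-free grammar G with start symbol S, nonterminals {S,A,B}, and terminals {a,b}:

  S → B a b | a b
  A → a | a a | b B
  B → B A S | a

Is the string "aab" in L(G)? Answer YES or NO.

Convert to CNF:
  S -> B X3 | T0 T1
  A -> T0 T0 | T1 B | a
  B -> B X2 | a
  T0 -> a
  T1 -> b
  X2 -> A S
  X3 -> T0 T1

CYK fill:
  T[0,0] 'a' = {A,B,T0}  orig:{A,B}
  T[1,1] 'a' = {A,B,T0}  orig:{A,B}
  T[2,2] 'b' = {T1}  orig:{}
  T[0,1] 'aa' = {A}
  T[1,2] 'ab' = {S,X3}  orig:{S}
  T[0,2] 'aab' = {S,X2}  orig:{S}

S ∈ T[0,2] ⇒ YES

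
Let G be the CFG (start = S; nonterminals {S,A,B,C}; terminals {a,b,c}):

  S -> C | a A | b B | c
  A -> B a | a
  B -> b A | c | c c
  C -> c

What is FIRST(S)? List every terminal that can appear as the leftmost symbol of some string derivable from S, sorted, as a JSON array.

FIRST iteration:
round 1:
  A via A→a: +{a}
  B via B→b A: +{b}
  B via B→c: +{c}
  C via C→c: +{c}
  S via S→C: +{c}
  S via S→a A: +{a}
  S via S→b B: +{b}
  FIRST(S)={a,b,c}  FIRST(A)={a}  FIRST(B)={b,c}  FIRST(C)={c}
round 2:
  A via A→B a: +{b,c}
  FIRST(S)={a,b,c}  FIRST(A)={a,b,c}  FIRST(B)={b,c}  FIRST(C)={c}
round 3: (stable)
  FIRST(S)={a,b,c}  FIRST(A)={a,b,c}  FIRST(B)={b,c}  FIRST(C)={c}

FIRST(S) = ["a", "b", "c"]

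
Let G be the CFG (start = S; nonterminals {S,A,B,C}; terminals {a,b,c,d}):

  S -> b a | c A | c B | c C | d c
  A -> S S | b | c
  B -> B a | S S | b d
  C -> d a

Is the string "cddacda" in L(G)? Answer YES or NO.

CNF form of G:
  S -> T1 T0 | T2 T3 | T3 A | T3 B | T3 C
  A -> S S | b | c
  B -> B T0 | S S | T1 T2
  C -> T2 T0
  T0 -> a
  T1 -> b
  T2 -> d
  T3 -> c

Fill CYK table bottom-up:
  T[0,0] 'c' = {A,T3}  orig:{A}
  T[1,1] 'd' = {T2}  orig:{}
  T[2,2] 'd' = {T2}  orig:{}
  T[3,3] 'a' = {T0}  orig:{}
  T[4,4] 'c' = {A,T3}  orig:{A}
  T[5,5] 'd' = {T2}  orig:{}
  T[6,6] 'a' = {T0}  orig:{}
  T[0,1] 'cd' = ∅
  T[1,2] 'dd' = ∅
  T[2,3] 'da' = {C}
  T[3,4] 'ac' = ∅
  T[4,5] 'cd' = ∅
  T[5,6] 'da' = {C}
  T[0,2] 'cdd' = ∅
  T[1,3] 'dda' = ∅
  T[2,4] 'dac' = ∅
  T[3,5] 'acd' = ∅
  T[4,6] 'cda' = {S}
  T[0,3] 'cdda' = ∅
  T[1,4] 'ddac' = ∅
  T[2,5] 'dacd' = ∅
  T[3,6] 'acda' = ∅
  T[0,4] 'cddac' = ∅
  T[1,5] 'ddacd' = ∅
  T[2,6] 'dacda' = ∅
  T[0,5] 'cddacd' = ∅
  T[1,6] 'ddacda' = ∅
  T[0,6] 'cddacda' = ∅

S ∉ T[0,6] ⇒ NO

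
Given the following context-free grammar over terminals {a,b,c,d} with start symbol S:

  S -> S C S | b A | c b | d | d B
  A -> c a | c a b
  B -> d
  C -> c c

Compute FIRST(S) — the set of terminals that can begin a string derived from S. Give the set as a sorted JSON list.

FIRST iteration:
pass 1:
  A via A→c a: +{c}
  B via B→d: +{d}
  C via C→c c: +{c}
  S via S→b A: +{b}
  S via S→c b: +{c}
  S via S→d: +{d}
  FIRST[S]={b,c,d}  FIRST[A]={c}  FIRST[B]={d}  FIRST[C]={c}
pass 2: (stable)
  FIRST[S]={b,c,d}  FIRST[A]={c}  FIRST[B]={d}  FIRST[C]={c}

FIRST(S) = ["b", "c", "d"]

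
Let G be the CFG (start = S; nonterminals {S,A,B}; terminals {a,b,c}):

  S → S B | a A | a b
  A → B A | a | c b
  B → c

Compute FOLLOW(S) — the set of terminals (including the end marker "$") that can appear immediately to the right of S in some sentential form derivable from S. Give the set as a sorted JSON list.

FIRST iteration:
pass 1:
  A via A→a: +{a}
  A via A→c b: +{c}
  B via B→c: +{c}
  S via S→a A: +{a}
  FIRST[S]={a}  FIRST[A]={a,c}  FIRST[B]={c}
pass 2: — fixpoint
  FIRST[S]={a}  FIRST[A]={a,c}  FIRST[B]={c}

FOLLOW sets:
FOLLOW(S) := {$}
round 1:
  A→B A: FOLLOW(B) ⊇ FIRST(A) = {a,c}; new: +{a,c}
  S→S B: FOLLOW(S) ⊇ FIRST(B) = {c}; new: +{c}
  S→S B: FOLLOW(B) ⊇ FOLLOW(S) ⊇ {$,c}; new: +{$}
  S→a A: FOLLOW(A) ⊇ FOLLOW(S) ⊇ {$,c}; new: +{$,c}
  S: {$,c}  A: {$,c}  B: {$,a,c}
round 2: (no change)
  S: {$,c}  A: {$,c}  B: {$,a,c}

FOLLOW(S) = ["$", "c"]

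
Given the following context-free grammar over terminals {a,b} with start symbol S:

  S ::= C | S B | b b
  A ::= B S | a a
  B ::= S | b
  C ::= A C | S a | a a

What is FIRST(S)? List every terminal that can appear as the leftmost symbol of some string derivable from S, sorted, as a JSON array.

Compute FIRST by fixpoint:
pass 1:
  A via A→a a: +{a}
  B via B→b: +{b}
  C via C→A C: +{a}
  S via S→C: +{a}
  S via S→b b: +{b}
  FIRST(S)={a,b}  FIRST(A)={a}  FIRST(B)={b}  FIRST(C)={a}
pass 2:
  A via A→B S: +{b}
  B via B→S: +{a}
  C via C→A C: +{b}
  FIRST(S)={a,b}  FIRST(A)={a,b}  FIRST(B)={a,b}  FIRST(C)={a,b}
pass 3: — fixpoint
  FIRST(S)={a,b}  FIRST(A)={a,b}  FIRST(B)={a,b}  FIRST(C)={a,b}

FIRST(S) = ["a", "b"]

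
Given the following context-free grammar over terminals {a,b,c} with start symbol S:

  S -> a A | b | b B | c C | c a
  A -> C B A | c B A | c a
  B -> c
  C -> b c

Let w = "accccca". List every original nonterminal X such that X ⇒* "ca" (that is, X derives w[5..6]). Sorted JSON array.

CNF form of G:
  S -> T0 C | T0 T1 | T1 A | T2 B | b
  A -> C X3 | T0 T1 | T0 X4
  B -> c
  C -> T2 T0
  T0 -> c
  T1 -> a
  T2 -> b
  X3 -> B A
  X4 -> B A

CYK table (by increasing span), restricted to cells inside w[5..6]:
  cell(5,5) c: {B,T0}  orig:{B}
  cell(6,6) a: {T1}  orig:{}
  cell(5,6) ca: {A,S}

Original NTs in T[5,6] deriving "ca": ["A", "S"]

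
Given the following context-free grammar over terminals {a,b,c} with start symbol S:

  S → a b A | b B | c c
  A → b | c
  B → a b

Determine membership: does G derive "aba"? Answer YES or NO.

CNF form of G:
  S -> T0 X3 | T1 B | T2 T2
  A -> b | c
  B -> T0 T1
  T0 -> a
  T1 -> b
  T2 -> c
  X3 -> T1 A

Fill CYK table bottom-up:
  [0..0]={T0}  "a"  orig:{}
  [1..1]={A,T1}  "b"  orig:{A}
  [2..2]={T0}  "a"  orig:{}
  [0..1]={B}  "ab"
  [1..2]=∅  "ba"
  [0..2]=∅  "aba"

S ∉ T[0,2] ⇒ NO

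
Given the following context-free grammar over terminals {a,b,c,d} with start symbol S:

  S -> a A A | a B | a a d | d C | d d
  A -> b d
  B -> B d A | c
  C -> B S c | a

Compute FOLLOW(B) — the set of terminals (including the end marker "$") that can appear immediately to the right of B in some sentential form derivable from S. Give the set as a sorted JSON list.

FIRST iteration:
[1]
  A via A→b d: +{b}
  B via B→c: +{c}
  C via C→B S c: +{c}
  C via C→a: +{a}
  S via S→a A A: +{a}
  S via S→d C: +{d}
  S: {a,d}  A: {b}  B: {c}  C: {a,c}
[2] (no change)
  S: {a,d}  A: {b}  B: {c}  C: {a,c}

Compute FOLLOW by fixpoint:
seed FOLLOW(S) with $
round 1:
  B→B d A: FOLLOW(B) ⊇ FIRST(d) = {d}; new: +{d}
  B→B d A: FOLLOW(A) ⊇ FOLLOW(B) ⊇ {d}; new: +{d}
  C→B S c: FOLLOW(B) ⊇ FIRST(S) = {a,d}; new: +{a}
  C→B S c: FOLLOW(S) ⊇ FIRST(c) = {c}; new: +{c}
  S→a A A: FOLLOW(A) ⊇ FIRST(A) = {b}; new: +{b}
  S→a A A: FOLLOW(A) ⊇ FOLLOW(S) ⊇ {$,c}; new: +{$,c}
  S→a B: FOLLOW(B) ⊇ FOLLOW(S) ⊇ {$,c}; new: +{$,c}
  S→d C: FOLLOW(C) ⊇ FOLLOW(S) ⊇ {$,c}; new: +{$,c}
  FOLLOW[S]={$,c}  FOLLOW[A]={$,b,c,d}  FOLLOW[B]={$,a,c,d}  FOLLOW[C]={$,c}
round 2:
  B→B d A: FOLLOW(A) ⊇ FOLLOW(B) ⊇ {$,a,c,d}; new: +{a}
  FOLLOW[S]={$,c}  FOLLOW[A]={$,a,b,c,d}  FOLLOW[B]={$,a,c,d}  FOLLOW[C]={$,c}
round 3: (stable)
  FOLLOW[S]={$,c}  FOLLOW[A]={$,a,b,c,d}  FOLLOW[B]={$,a,c,d}  FOLLOW[C]={$,c}

FOLLOW(B) = ["$", "a", "c", "d"]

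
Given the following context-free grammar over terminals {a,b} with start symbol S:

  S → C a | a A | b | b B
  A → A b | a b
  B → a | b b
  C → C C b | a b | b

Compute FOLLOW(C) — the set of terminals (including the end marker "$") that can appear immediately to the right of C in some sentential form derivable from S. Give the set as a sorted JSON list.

Compute FIRST by fixpoint:
iter 1:
  A via A→a b: +{a}
  B via B→a: +{a}
  B via B→b b: +{b}
  C via C→a b: +{a}
  C via C→b: +{b}
  S via S→C a: +{a,b}
  S: {a,b}  A: {a}  B: {a,b}  C: {a,b}
iter 2: — fixpoint
  S: {a,b}  A: {a}  B: {a,b}  C: {a,b}

FOLLOW sets:
initialize: $ ∈ FOLLOW(S)
round 1:
  A→A b: FOLLOW(A) ⊇ FIRST(b) = {b}; new: +{b}
  C→C C b: FOLLOW(C) ⊇ FIRST(C) = {a,b}; new: +{a,b}
  S→a A: FOLLOW(A) ⊇ FOLLOW(S) ⊇ {$}; new: +{$}
  S→b B: FOLLOW(B) ⊇ FOLLOW(S) ⊇ {$}; new: +{$}
  FOLLOW[S]={$}  FOLLOW[A]={$,b}  FOLLOW[B]={$}  FOLLOW[C]={a,b}
round 2: (stable)
  FOLLOW[S]={$}  FOLLOW[A]={$,b}  FOLLOW[B]={$}  FOLLOW[C]={a,b}

FOLLOW(C) = ["a", "b"]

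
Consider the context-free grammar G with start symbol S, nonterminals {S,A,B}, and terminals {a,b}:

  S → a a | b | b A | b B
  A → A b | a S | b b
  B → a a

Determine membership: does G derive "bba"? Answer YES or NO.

Convert to CNF:
  S -> T0 A | T0 B | T1 T1 | b
  A -> A T0 | T0 T0 | T1 S
  B -> T1 T1
  T0 -> b
  T1 -> a

CYK table (by increasing span):
  [0..0]={S,T0}  "b"  orig:{S}
  [1..1]={S,T0}  "b"  orig:{S}
  [2..2]={T1}  "a"  orig:{}
  [0..1]={A}  "bb"
  [1..2]=∅  "ba"
  [0..2]=∅  "bba"

S ∉ T[0,2] ⇒ NO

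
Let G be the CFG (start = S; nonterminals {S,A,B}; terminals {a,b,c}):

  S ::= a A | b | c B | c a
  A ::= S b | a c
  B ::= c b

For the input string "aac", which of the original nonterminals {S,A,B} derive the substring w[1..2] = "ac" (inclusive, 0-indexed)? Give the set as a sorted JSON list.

Convert to CNF:
  S -> T1 A | T2 B | T2 T1 | b
  A -> S T0 | T1 T2
  B -> T2 T0
  T0 -> b
  T1 -> a
  T2 -> c

CYK fill (cells [i..j] with 1 ≤ i ≤ j ≤ 2 only):
  [1..1]={T1}  "a"  orig:{}
  [2..2]={T2}  "c"  orig:{}
  [1..2]={A}  "ac"

Original NTs in T[1,2] deriving "ac": ["A"]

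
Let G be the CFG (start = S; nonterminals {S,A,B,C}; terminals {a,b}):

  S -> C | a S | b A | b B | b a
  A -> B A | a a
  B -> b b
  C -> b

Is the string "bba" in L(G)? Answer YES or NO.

Convert to CNF:
  S -> T0 S | T1 A | T1 B | T1 T0 | b
  A -> B A | T0 T0
  B -> T1 T1
  C -> b
  T0 -> a
  T1 -> b

CYK table (by increasing span):
  [0..0]={C,S,T1}  "b"  orig:{C,S}
  [1..1]={C,S,T1}  "b"  orig:{C,S}
  [2..2]={T0}  "a"  orig:{}
  [0..1]={B}  "bb"
  [1..2]={S}  "ba"
  [0..2]=∅  "bba"

S ∉ T[0,2] ⇒ NO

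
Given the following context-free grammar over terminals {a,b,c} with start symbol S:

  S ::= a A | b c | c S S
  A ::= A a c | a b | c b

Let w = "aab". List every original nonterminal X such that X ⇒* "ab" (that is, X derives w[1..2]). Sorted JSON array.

CNF form of G:
  S -> T0 A | T1 X4 | T2 T1
  A -> A X3 | T0 T2 | T1 T2
  T0 -> a
  T1 -> c
  T2 -> b
  X3 -> T0 T1
  X4 -> S S

Fill CYK table bottom-up — only the sub-triangle for w[1..2]:
  T[1,1] 'a' = {T0}  orig:{}
  T[2,2] 'b' = {T2}  orig:{}
  T[1,2] 'ab' = {A}

Original NTs in T[1,2] deriving "ab": ["A"]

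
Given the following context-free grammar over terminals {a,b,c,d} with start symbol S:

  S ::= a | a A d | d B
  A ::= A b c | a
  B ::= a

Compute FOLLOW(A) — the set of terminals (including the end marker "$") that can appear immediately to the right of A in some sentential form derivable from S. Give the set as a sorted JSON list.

Compute FIRST by fixpoint:
[1]
  A via A→a: +{a}
  B via B→a: +{a}
  S via S→a: +{a}
  S via S→d B: +{d}
  FIRST[S]={a,d}  FIRST[A]={a}  FIRST[B]={a}
[2] done
  FIRST[S]={a,d}  FIRST[A]={a}  FIRST[B]={a}

Compute FOLLOW by fixpoint:
initialize: $ ∈ FOLLOW(S)
round 1:
  A→A b c: FOLLOW(A) ⊇ FIRST(b) = {b}; new: +{b}
  S→a A d: FOLLOW(A) ⊇ FIRST(d) = {d}; new: +{d}
  S→d B: FOLLOW(B) ⊇ FOLLOW(S) ⊇ {$}; new: +{$}
  FOLLOW[S]={$}  FOLLOW[A]={b,d}  FOLLOW[B]={$}
round 2: done
  FOLLOW[S]={$}  FOLLOW[A]={b,d}  FOLLOW[B]={$}

FOLLOW(A) = ["b", "d"]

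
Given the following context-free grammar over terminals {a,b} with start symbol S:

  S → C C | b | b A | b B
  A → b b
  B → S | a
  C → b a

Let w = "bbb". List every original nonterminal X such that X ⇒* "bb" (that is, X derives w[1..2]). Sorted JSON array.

CNF form of G:
  S -> C C | T0 A | T0 B | b
  A -> T0 T0
  B -> C C | T0 A | T0 B | a | b
  C -> T0 T1
  T0 -> b
  T1 -> a

CYK table (by increasing span), restricted to cells inside w[1..2]:
  [1..1]={B,S,T0}  "b"  orig:{B,S}
  [2..2]={B,S,T0}  "b"  orig:{B,S}
  [1..2]={A,B,S}  "bb"

Original NTs in T[1,2] deriving "bb": ["A", "B", "S"]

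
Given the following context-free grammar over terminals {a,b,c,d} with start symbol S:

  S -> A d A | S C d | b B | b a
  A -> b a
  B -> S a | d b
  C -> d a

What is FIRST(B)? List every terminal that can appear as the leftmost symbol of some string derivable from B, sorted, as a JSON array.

FIRST sets, iterate to fixpoint:
round 1:
  A via A→b a: +{b}
  B via B→d b: +{d}
  C via C→d a: +{d}
  S via S→A d A: +{b}
  S: {b}  A: {b}  B: {d}  C: {d}
round 2:
  B via B→S a: +{b}
  S: {b}  A: {b}  B: {b,d}  C: {d}
round 3: (no change)
  S: {b}  A: {b}  B: {b,d}  C: {d}

FIRST(B) = ["b", "d"]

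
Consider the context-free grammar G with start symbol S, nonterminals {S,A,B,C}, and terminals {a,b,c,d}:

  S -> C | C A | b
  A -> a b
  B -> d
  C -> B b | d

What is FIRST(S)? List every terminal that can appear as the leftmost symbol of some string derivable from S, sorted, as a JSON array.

Compute FIRST by fixpoint:
pass 1:
  A via A→a b: +{a}
  B via B→d: +{d}
  C via C→B b: +{d}
  S via S→C: +{d}
  S via S→b: +{b}
  FIRST[S]={b,d}  FIRST[A]={a}  FIRST[B]={d}  FIRST[C]={d}
pass 2: done
  FIRST[S]={b,d}  FIRST[A]={a}  FIRST[B]={d}  FIRST[C]={d}

FIRST(S) = ["b", "d"]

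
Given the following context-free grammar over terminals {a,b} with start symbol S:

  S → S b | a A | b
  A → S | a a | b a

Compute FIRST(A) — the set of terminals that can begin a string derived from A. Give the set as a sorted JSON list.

Compute FIRST by fixpoint:
iter 1:
  A via A→a a: +{a}
  A via A→b a: +{b}
  S via S→a A: +{a}
  S via S→b: +{b}
  FIRST[S]={a,b}  FIRST[A]={a,b}
iter 2: done
  FIRST[S]={a,b}  FIRST[A]={a,b}

FIRST(A) = ["a", "b"]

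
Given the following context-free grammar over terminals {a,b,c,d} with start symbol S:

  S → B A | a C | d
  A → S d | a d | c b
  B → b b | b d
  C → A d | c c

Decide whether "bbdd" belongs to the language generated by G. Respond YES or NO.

Convert to CNF:
  S -> B A | T1 C | d
  A -> S T0 | T1 T0 | T2 T3
  B -> T3 T0 | T3 T3
  C -> A T0 | T2 T2
  T0 -> d
  T1 -> a
  T2 -> c
  T3 -> b

CYK fill:
  T[0,0] 'b' = {T3}  orig:{}
  T[1,1] 'b' = {T3}  orig:{}
  T[2,2] 'd' = {S,T0}  orig:{S}
  T[3,3] 'd' = {S,T0}  orig:{S}
  T[0,1] 'bb' = {B}
  T[1,2] 'bd' = {B}
  T[2,3] 'dd' = {A}
  T[0,2] 'bbd' = ∅
  T[1,3] 'bdd' = ∅
  T[0,3] 'bbdd' = {S}

S ∈ T[0,3] ⇒ YES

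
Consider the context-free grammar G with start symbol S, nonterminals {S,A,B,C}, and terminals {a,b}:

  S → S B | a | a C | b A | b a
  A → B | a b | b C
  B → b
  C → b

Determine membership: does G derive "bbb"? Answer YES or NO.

Convert to CNF:
  S -> S B | T0 C | T1 A | T1 T0 | a
  A -> T0 T1 | T1 C | b
  B -> b
  C -> b
  T0 -> a
  T1 -> b

CYK table (by increasing span):
  cell(0,0) b: {A,B,C,T1}  orig:{A,B,C}
  cell(1,1) b: {A,B,C,T1}  orig:{A,B,C}
  cell(2,2) b: {A,B,C,T1}  orig:{A,B,C}
  cell(0,1) bb: {A,S}
  cell(1,2) bb: {A,S}
  cell(0,2) bbb: {S}

S ∈ T[0,2] ⇒ YES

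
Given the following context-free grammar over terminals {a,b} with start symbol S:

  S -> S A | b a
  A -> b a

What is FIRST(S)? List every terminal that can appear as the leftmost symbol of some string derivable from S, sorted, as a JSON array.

FIRST iteration:
[1]
  A via A→b a: +{b}
  S via S→b a: +{b}
  FIRST[S]={b}  FIRST[A]={b}
[2] (stable)
  FIRST[S]={b}  FIRST[A]={b}

FIRST(S) = ["b"]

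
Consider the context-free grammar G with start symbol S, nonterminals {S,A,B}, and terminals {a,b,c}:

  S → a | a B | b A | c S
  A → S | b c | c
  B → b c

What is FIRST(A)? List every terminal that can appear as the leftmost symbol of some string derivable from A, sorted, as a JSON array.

FIRST sets, iterate to fixpoint:
round 1:
  A via A→b c: +{b}
  A via A→c: +{c}
  B via B→b c: +{b}
  S via S→a: +{a}
  S via S→b A: +{b}
  S via S→c S: +{c}
  S: {a,b,c}  A: {b,c}  B: {b}
round 2:
  A via A→S: +{a}
  S: {a,b,c}  A: {a,b,c}  B: {b}
round 3: (stable)
  S: {a,b,c}  A: {a,b,c}  B: {b}

FIRST(A) = ["a", "b", "c"]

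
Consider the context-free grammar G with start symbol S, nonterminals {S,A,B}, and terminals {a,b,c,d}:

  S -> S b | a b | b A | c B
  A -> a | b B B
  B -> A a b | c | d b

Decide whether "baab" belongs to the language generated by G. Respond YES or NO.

CNF form of G:
  S -> S T0 | T0 A | T1 T0 | T3 B
  A -> T0 X4 | a
  B -> A X5 | T2 T0 | c
  T0 -> b
  T1 -> a
  T2 -> d
  T3 -> c
  X4 -> B B
  X5 -> T1 T0

CYK fill:
  [0..0]={T0}  "b"  orig:{}
  [1..1]={A,T1}  "a"  orig:{A}
  [2..2]={A,T1}  "a"  orig:{A}
  [3..3]={T0}  "b"  orig:{}
  [0..1]={S}  "ba"
  [1..2]=∅  "aa"
  [2..3]={S,X5}  "ab"  orig:{S}
  [0..2]=∅  "baa"
  [1..3]={B}  "aab"
  [0..3]=∅  "baab"

S ∉ T[0,3] ⇒ NO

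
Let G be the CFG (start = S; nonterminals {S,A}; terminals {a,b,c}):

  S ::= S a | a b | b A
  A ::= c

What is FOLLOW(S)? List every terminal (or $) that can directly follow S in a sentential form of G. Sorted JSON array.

FIRST sets, iterate to fixpoint:
round 1:
  A via A→c: +{c}
  S via S→a b: +{a}
  S via S→b A: +{b}
  FIRST(S)={a,b}  FIRST(A)={c}
round 2: (no change)
  FIRST(S)={a,b}  FIRST(A)={c}

FOLLOW sets:
initialize: $ ∈ FOLLOW(S)
[1]
  S→S a: FOLLOW(S) ⊇ FIRST(a) = {a}; new: +{a}
  S→b A: FOLLOW(A) ⊇ FOLLOW(S) ⊇ {$,a}; new: +{$,a}
  S: {$,a}  A: {$,a}
[2] (stable)
  S: {$,a}  A: {$,a}

FOLLOW(S) = ["$", "a"]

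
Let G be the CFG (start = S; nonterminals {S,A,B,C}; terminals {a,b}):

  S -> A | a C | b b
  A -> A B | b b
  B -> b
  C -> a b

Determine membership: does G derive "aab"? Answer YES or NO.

CNF form of G:
  S -> A B | T0 T0 | T1 C
  A -> A B | T0 T0
  B -> b
  C -> T1 T0
  T0 -> b
  T1 -> a

CYK table (by increasing span):
  cell(0,0) a: {T1}  orig:{}
  cell(1,1) a: {T1}  orig:{}
  cell(2,2) b: {B,T0}  orig:{B}
  cell(0,1) aa: ∅
  cell(1,2) ab: {C}
  cell(0,2) aab: {S}

S ∈ T[0,2] ⇒ YES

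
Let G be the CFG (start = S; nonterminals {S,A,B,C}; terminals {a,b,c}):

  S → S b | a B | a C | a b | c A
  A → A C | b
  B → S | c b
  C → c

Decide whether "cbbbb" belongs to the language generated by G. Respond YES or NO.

Convert to CNF:
  S -> S T0 | T1 B | T1 C | T1 T0 | T2 A
  A -> A C | b
  B -> S T0 | T1 B | T1 C | T1 T0 | T2 A | T2 T0
  C -> c
  T0 -> b
  T1 -> a
  T2 -> c

CYK table (by increasing span):
  cell(0,0) c: {C,T2}  orig:{C}
  cell(1,1) b: {A,T0}  orig:{A}
  cell(2,2) b: {A,T0}  orig:{A}
  cell(3,3) b: {A,T0}  orig:{A}
  cell(4,4) b: {A,T0}  orig:{A}
  cell(0,1) cb: {B,S}
  cell(1,2) bb: ∅
  cell(2,3) bb: ∅
  cell(3,4) bb: ∅
  cell(0,2) cbb: {B,S}
  cell(1,3) bbb: ∅
  cell(2,4) bbb: ∅
  cell(0,3) cbbb: {B,S}
  cell(1,4) bbbb: ∅
  cell(0,4) cbbbb: {B,S}

S ∈ T[0,4] ⇒ YES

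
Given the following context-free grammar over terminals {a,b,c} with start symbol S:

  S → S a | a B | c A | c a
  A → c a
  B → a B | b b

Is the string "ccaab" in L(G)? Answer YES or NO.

CNF form of G:
  S -> S T1 | T0 A | T0 T1 | T1 B
  A -> T0 T1
  B -> T1 B | T2 T2
  T0 -> c
  T1 -> a
  T2 -> b

Fill CYK table bottom-up:
  cell(0,0) c: {T0}  orig:{}
  cell(1,1) c: {T0}  orig:{}
  cell(2,2) a: {T1}  orig:{}
  cell(3,3) a: {T1}  orig:{}
  cell(4,4) b: {T2}  orig:{}
  cell(0,1) cc: ∅
  cell(1,2) ca: {A,S}
  cell(2,3) aa: ∅
  cell(3,4) ab: ∅
  cell(0,2) cca: {S}
  cell(1,3) caa: {S}
  cell(2,4) aab: ∅
  cell(0,3) ccaa: {S}
  cell(1,4) caab: ∅
  cell(0,4) ccaab: ∅

S ∉ T[0,4] ⇒ NO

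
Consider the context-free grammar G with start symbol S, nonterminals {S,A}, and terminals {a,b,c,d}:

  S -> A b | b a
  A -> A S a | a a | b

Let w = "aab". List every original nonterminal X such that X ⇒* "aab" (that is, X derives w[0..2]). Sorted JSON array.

CNF form of G:
  S -> A T1 | T1 T0
  A -> A X2 | T0 T0 | b
  T0 -> a
  T1 -> b
  X2 -> S T0

Fill CYK table bottom-up (cells [i..j] with 0 ≤ i ≤ j ≤ 2 only):
  cell(0,0) a: {T0}  orig:{}
  cell(1,1) a: {T0}  orig:{}
  cell(2,2) b: {A,T1}  orig:{A}
  cell(0,1) aa: {A}
  cell(1,2) ab: ∅
  cell(0,2) aab: {S}

Original NTs in T[0,2] deriving "aab": ["S"]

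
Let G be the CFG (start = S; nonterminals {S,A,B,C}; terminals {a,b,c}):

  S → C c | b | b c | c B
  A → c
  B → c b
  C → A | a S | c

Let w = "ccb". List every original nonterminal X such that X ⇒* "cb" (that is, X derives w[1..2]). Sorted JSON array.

Convert to CNF:
  S -> C T0 | T0 B | T1 T0 | b
  A -> c
  B -> T0 T1
  C -> T2 S | c
  T0 -> c
  T1 -> b
  T2 -> a

CYK table (by increasing span), restricted to cells inside w[1..2]:
  [1..1]={A,C,T0}  "c"  orig:{A,C}
  [2..2]={S,T1}  "b"  orig:{S}
  [1..2]={B}  "cb"

Original NTs in T[1,2] deriving "cb": ["B"]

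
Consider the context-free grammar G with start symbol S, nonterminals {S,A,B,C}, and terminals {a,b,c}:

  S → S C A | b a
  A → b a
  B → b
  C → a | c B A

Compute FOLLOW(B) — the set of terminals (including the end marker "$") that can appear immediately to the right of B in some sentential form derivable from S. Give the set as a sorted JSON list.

Compute FIRST by fixpoint:
round 1:
  A via A→b a: +{b}
  B via B→b: +{b}
  C via C→a: +{a}
  C via C→c B A: +{c}
  S via S→b a: +{b}
  FIRST[S]={b}  FIRST[A]={b}  FIRST[B]={b}  FIRST[C]={a,c}
round 2: done
  FIRST[S]={b}  FIRST[A]={b}  FIRST[B]={b}  FIRST[C]={a,c}

Compute FOLLOW by fixpoint:
FOLLOW(S) := {$}
pass 1:
  C→c B A: FOLLOW(B) ⊇ FIRST(A) = {b}; new: +{b}
  S→S C A: FOLLOW(S) ⊇ FIRST(C) = {a,c}; new: +{a,c}
  S→S C A: FOLLOW(C) ⊇ FIRST(A) = {b}; new: +{b}
  S→S C A: FOLLOW(A) ⊇ FOLLOW(S) ⊇ {$,a,c}; new: +{$,a,c}
  S: {$,a,c}  A: {$,a,c}  B: {b}  C: {b}
pass 2:
  C→c B A: FOLLOW(A) ⊇ FOLLOW(C) ⊇ {b}; new: +{b}
  S: {$,a,c}  A: {$,a,b,c}  B: {b}  C: {b}
pass 3: (no change)
  S: {$,a,c}  A: {$,a,b,c}  B: {b}  C: {b}

FOLLOW(B) = ["b"]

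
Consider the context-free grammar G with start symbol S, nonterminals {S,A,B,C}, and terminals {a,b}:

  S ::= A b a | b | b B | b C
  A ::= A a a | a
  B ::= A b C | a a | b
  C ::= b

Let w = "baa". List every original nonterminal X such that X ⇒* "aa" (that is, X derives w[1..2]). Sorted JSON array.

Convert to CNF:
  S -> A X4 | T1 B | T1 C | b
  A -> A X2 | a
  B -> A X3 | T0 T0 | b
  C -> b
  T0 -> a
  T1 -> b
  X2 -> T0 T0
  X3 -> T1 C
  X4 -> T1 T0

Fill CYK table bottom-up — only the sub-triangle for w[1..2]:
  T[1,1] 'a' = {A,T0}  orig:{A}
  T[2,2] 'a' = {A,T0}  orig:{A}
  T[1,2] 'aa' = {B,X2}  orig:{B}

Original NTs in T[1,2] deriving "aa": ["B"]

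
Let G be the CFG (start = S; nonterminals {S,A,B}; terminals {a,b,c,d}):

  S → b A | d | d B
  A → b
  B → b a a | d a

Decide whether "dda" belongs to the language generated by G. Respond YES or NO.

Convert to CNF:
  S -> T0 A | T2 B | d
  A -> b
  B -> T0 X3 | T2 T1
  T0 -> b
  T1 -> a
  T2 -> d
  X3 -> T1 T1

CYK table (by increasing span):
  T[0,0] 'd' = {S,T2}  orig:{S}
  T[1,1] 'd' = {S,T2}  orig:{S}
  T[2,2] 'a' = {T1}  orig:{}
  T[0,1] 'dd' = ∅
  T[1,2] 'da' = {B}
  T[0,2] 'dda' = {S}

S ∈ T[0,2] ⇒ YES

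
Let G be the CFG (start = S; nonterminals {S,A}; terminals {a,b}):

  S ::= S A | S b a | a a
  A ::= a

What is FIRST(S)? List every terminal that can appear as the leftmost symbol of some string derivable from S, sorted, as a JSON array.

FIRST sets, iterate to fixpoint:
pass 1:
  A via A→a: +{a}
  S via S→a a: +{a}
  S: {a}  A: {a}
pass 2: done
  S: {a}  A: {a}

FIRST(S) = ["a"]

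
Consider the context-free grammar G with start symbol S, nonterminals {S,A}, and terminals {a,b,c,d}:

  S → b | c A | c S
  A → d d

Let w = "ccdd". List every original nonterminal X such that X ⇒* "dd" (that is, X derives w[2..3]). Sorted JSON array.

Convert to CNF:
  S -> T1 A | T1 S | b
  A -> T0 T0
  T0 -> d
  T1 -> c

Fill CYK table bottom-up, restricted to cells inside w[2..3]:
  [2..2]={T0}  "d"  orig:{}
  [3..3]={T0}  "d"  orig:{}
  [2..3]={A}  "dd"

Original NTs in T[2,3] deriving "dd": ["A"]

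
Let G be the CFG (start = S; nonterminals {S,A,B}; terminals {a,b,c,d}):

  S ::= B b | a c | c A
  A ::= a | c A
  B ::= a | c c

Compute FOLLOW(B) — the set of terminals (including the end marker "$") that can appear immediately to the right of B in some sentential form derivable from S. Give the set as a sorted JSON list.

Compute FIRST by fixpoint:
pass 1:
  A via A→a: +{a}
  A via A→c A: +{c}
  B via B→a: +{a}
  B via B→c c: +{c}
  S via S→B b: +{a,c}
  FIRST[S]={a,c}  FIRST[A]={a,c}  FIRST[B]={a,c}
pass 2: (stable)
  FIRST[S]={a,c}  FIRST[A]={a,c}  FIRST[B]={a,c}

FOLLOW iteration:
seed FOLLOW(S) with $
round 1:
  S→B b: FOLLOW(B) ⊇ FIRST(b) = {b}; new: +{b}
  S→c A: FOLLOW(A) ⊇ FOLLOW(S) ⊇ {$}; new: +{$}
  FOLLOW(S)={$}  FOLLOW(A)={$}  FOLLOW(B)={b}
round 2: done
  FOLLOW(S)={$}  FOLLOW(A)={$}  FOLLOW(B)={b}

FOLLOW(B) = ["b"]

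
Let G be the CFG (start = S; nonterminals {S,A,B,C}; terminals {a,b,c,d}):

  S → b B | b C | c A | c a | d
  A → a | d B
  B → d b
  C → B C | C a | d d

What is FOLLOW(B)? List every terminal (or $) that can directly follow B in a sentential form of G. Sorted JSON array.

FIRST iteration:
iter 1:
  A via A→a: +{a}
  A via A→d B: +{d}
  B via B→d b: +{d}
  C via C→B C: +{d}
  S via S→b B: +{b}
  S via S→c A: +{c}
  S via S→d: +{d}
  S: {b,c,d}  A: {a,d}  B: {d}  C: {d}
iter 2: (no change)
  S: {b,c,d}  A: {a,d}  B: {d}  C: {d}

FOLLOW sets:
initialize: $ ∈ FOLLOW(S)
round 1:
  C→B C: FOLLOW(B) ⊇ FIRST(C) = {d}; new: +{d}
  C→C a: FOLLOW(C) ⊇ FIRST(a) = {a}; new: +{a}
  S→b B: FOLLOW(B) ⊇ FOLLOW(S) ⊇ {$}; new: +{$}
  S→b C: FOLLOW(C) ⊇ FOLLOW(S) ⊇ {$}; new: +{$}
  S→c A: FOLLOW(A) ⊇ FOLLOW(S) ⊇ {$}; new: +{$}
  S: {$}  A: {$}  B: {$,d}  C: {$,a}
round 2: — fixpoint
  S: {$}  A: {$}  B: {$,d}  C: {$,a}

FOLLOW(B) = ["$", "d"]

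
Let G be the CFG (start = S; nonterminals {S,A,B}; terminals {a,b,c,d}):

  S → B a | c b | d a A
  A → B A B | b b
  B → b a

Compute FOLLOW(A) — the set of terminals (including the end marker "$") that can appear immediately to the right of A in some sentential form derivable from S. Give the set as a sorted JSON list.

Compute FIRST by fixpoint:
iter 1:
  A via A→b b: +{b}
  B via B→b a: +{b}
  S via S→B a: +{b}
  S via S→c b: +{c}
  S via S→d a A: +{d}
  FIRST(S)={b,c,d}  FIRST(A)={b}  FIRST(B)={b}
iter 2: — fixpoint
  FIRST(S)={b,c,d}  FIRST(A)={b}  FIRST(B)={b}

FOLLOW iteration:
FOLLOW(S) := {$}
iter 1:
  A→B A B: FOLLOW(B) ⊇ FIRST(A) = {b}; new: +{b}
  A→B A B: FOLLOW(A) ⊇ FIRST(B) = {b}; new: +{b}
  S→B a: FOLLOW(B) ⊇ FIRST(a) = {a}; new: +{a}
  S→d a A: FOLLOW(A) ⊇ FOLLOW(S) ⊇ {$}; new: +{$}
  FOLLOW[S]={$}  FOLLOW[A]={$,b}  FOLLOW[B]={a,b}
iter 2:
  A→B A B: FOLLOW(B) ⊇ FOLLOW(A) ⊇ {$,b}; new: +{$}
  FOLLOW[S]={$}  FOLLOW[A]={$,b}  FOLLOW[B]={$,a,b}
iter 3: (stable)
  FOLLOW[S]={$}  FOLLOW[A]={$,b}  FOLLOW[B]={$,a,b}

FOLLOW(A) = ["$", "b"]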